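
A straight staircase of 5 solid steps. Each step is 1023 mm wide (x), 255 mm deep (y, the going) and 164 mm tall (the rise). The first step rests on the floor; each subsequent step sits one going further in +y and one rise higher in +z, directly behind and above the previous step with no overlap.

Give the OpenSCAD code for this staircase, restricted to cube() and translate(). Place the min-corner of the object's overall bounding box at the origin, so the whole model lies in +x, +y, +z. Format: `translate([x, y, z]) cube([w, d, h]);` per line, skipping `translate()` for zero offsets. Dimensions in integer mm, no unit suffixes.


cube([1023, 255, 164]);
translate([0, 255, 164]) cube([1023, 255, 164]);
translate([0, 510, 328]) cube([1023, 255, 164]);
translate([0, 765, 492]) cube([1023, 255, 164]);
translate([0, 1020, 656]) cube([1023, 255, 164]);


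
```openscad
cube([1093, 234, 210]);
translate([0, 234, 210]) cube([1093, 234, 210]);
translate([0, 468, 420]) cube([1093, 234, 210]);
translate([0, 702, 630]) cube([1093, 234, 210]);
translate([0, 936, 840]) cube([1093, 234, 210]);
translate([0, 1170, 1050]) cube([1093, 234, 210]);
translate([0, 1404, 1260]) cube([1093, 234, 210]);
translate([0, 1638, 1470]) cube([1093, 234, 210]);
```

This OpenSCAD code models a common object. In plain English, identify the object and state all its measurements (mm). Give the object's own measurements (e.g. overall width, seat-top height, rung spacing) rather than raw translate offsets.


A straight staircase of 8 solid steps. Each step is 1093 mm wide (x), 234 mm deep (y, the going) and 210 mm tall (the rise). The first step rests on the floor; each subsequent step sits one going further in +y and one rise higher in +z, directly behind and above the previous step with no overlap.


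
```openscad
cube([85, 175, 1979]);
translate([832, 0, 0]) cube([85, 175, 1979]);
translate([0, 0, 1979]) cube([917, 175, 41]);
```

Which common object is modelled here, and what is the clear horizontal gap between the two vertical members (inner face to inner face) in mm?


A door frame. The clear opening width is 747 mm.

Two 1979 mm tall posts with a header on top — a door frame. The left jamb is 85 mm wide at x = 0; the right jamb starts at x = 832. The clear opening is 832 − 85 = 747 mm.


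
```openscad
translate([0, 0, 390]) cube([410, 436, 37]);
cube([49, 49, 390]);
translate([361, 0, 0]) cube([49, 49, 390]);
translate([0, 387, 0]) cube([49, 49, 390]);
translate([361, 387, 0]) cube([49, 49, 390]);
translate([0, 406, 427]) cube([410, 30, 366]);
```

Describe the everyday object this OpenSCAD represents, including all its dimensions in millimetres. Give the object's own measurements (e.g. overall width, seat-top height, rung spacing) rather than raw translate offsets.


A chair. The seat is a 410×436×37 mm slab with its top at z = 427 mm, on four 49×49 mm corner legs (flush with the seat edges, standing on z = 0). A flat backrest 30 mm thick, 366 mm tall, spans the full seat width and rises from the seat top along its +y edge, rear face flush with the rear of the seat.


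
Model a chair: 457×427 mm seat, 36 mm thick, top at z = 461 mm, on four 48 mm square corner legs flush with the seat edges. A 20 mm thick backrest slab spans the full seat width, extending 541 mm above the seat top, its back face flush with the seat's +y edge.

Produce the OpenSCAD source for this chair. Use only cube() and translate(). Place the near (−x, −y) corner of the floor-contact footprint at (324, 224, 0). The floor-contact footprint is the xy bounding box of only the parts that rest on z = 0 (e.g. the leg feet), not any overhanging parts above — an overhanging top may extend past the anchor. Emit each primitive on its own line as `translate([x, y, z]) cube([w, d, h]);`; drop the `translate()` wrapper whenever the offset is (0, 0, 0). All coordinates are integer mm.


// leg_h = 461 - 36 = 425
translate([324, 224, 425]) cube([457, 427, 36]);
translate([324, 224, 0]) cube([48, 48, 425]);
translate([733, 224, 0]) cube([48, 48, 425]);
translate([324, 603, 0]) cube([48, 48, 425]);
translate([733, 603, 0]) cube([48, 48, 425]);
translate([324, 631, 461]) cube([457, 20, 541]);


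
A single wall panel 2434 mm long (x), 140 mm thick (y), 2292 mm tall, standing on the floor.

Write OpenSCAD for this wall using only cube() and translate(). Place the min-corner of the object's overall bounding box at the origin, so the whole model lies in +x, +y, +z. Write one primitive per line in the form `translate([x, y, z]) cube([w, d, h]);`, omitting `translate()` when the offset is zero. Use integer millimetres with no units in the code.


cube([2434, 140, 2292]);


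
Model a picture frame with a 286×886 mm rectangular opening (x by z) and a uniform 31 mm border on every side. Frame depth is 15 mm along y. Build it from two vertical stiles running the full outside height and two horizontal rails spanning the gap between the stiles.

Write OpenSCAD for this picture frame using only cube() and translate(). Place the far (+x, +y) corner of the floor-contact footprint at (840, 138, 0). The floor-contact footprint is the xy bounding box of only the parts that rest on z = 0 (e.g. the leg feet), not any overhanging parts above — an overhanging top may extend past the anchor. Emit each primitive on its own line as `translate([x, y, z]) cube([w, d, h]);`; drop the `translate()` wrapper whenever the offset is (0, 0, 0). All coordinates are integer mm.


translate([492, 123, 0]) cube([31, 15, 948]);
translate([809, 123, 0]) cube([31, 15, 948]);
translate([523, 123, 0]) cube([286, 15, 31]);
translate([523, 123, 917]) cube([286, 15, 31]);


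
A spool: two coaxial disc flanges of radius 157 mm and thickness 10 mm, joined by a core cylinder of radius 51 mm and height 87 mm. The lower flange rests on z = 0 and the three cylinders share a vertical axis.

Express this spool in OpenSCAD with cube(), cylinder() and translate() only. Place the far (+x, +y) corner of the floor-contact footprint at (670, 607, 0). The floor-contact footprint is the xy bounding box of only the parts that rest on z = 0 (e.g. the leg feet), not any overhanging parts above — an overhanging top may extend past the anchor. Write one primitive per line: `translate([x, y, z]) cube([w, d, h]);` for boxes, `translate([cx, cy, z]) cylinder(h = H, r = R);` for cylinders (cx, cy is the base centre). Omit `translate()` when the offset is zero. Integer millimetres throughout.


translate([513, 450, 0]) cylinder(h = 10, r = 157);
translate([513, 450, 10]) cylinder(h = 87, r = 51);
translate([513, 450, 97]) cylinder(h = 10, r = 157);


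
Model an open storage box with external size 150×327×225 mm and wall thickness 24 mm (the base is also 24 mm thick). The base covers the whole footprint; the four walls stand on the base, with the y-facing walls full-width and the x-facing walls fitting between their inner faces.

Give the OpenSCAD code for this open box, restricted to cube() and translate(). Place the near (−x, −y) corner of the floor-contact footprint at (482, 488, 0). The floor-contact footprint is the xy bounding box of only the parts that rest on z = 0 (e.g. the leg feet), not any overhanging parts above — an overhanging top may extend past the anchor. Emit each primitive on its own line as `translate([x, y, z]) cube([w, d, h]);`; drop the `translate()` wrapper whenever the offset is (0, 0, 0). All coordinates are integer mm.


translate([482, 488, 0]) cube([150, 327, 24]);
translate([482, 488, 24]) cube([150, 24, 201]);
translate([482, 791, 24]) cube([150, 24, 201]);
translate([482, 512, 24]) cube([24, 279, 201]);
translate([608, 512, 24]) cube([24, 279, 201]);


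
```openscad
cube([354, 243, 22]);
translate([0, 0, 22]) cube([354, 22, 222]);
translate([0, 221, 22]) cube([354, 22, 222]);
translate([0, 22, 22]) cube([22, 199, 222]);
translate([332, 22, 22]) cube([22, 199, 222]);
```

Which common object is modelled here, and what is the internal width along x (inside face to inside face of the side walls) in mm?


An open box. The internal width is 310 mm.

A 354×243 base slab with four walls standing on it — an open box. The base is 354 mm wide and the walls are 22 mm thick, so the internal width is 354 − 2 × 22 = 310 mm.


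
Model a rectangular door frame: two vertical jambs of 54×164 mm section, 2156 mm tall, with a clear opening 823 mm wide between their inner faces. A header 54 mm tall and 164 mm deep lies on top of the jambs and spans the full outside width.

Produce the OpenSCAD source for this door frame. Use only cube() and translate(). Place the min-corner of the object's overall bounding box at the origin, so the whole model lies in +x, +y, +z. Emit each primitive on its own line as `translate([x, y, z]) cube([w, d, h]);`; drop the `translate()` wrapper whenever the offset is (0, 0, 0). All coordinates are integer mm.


cube([54, 164, 2156]);
translate([877, 0, 0]) cube([54, 164, 2156]);
translate([0, 0, 2156]) cube([931, 164, 54]);


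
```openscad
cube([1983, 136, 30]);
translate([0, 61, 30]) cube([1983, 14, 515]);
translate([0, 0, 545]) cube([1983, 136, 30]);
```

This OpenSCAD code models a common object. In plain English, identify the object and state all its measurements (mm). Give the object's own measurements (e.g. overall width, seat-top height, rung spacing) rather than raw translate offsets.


An I-beam lying along x, 1983 mm long. Overall section height 575 mm. Two flanges 136 mm wide (y) and 30 mm thick, one on the floor and one at the top; a web 14 mm thick runs between them, centred on the flange width.


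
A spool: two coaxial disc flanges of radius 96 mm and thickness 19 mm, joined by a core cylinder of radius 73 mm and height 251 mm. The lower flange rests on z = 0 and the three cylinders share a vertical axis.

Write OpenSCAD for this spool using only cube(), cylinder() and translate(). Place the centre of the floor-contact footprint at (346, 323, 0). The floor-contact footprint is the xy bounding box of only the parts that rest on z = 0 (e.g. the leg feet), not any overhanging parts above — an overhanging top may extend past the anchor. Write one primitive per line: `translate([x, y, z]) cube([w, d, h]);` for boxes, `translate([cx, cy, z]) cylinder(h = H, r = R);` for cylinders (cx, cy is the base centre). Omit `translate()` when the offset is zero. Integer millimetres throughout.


translate([346, 323, 0]) cylinder(h = 19, r = 96);
translate([346, 323, 19]) cylinder(h = 251, r = 73);
translate([346, 323, 270]) cylinder(h = 19, r = 96);


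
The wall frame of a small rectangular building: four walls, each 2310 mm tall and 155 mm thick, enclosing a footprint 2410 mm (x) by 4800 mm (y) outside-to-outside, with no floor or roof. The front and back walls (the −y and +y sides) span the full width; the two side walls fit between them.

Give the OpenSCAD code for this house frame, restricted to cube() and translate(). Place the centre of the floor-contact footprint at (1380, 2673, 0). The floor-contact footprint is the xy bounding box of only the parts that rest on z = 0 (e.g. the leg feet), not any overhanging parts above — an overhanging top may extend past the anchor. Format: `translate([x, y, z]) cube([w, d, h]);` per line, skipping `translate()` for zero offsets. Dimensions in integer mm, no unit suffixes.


translate([175, 273, 0]) cube([2410, 155, 2310]);
translate([175, 4918, 0]) cube([2410, 155, 2310]);
translate([175, 428, 0]) cube([155, 4490, 2310]);
translate([2430, 428, 0]) cube([155, 4490, 2310]);


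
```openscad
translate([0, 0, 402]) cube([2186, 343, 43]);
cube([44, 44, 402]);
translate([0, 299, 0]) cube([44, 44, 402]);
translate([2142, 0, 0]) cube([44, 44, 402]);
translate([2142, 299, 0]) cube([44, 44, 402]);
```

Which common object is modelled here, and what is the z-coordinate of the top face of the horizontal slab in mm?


A bench. The seat-top height is 445 mm.

A long slab on four corner posts — a bench. The slab sits at z = 402 with thickness 43, so the top is 402 + 43 = 445 mm.


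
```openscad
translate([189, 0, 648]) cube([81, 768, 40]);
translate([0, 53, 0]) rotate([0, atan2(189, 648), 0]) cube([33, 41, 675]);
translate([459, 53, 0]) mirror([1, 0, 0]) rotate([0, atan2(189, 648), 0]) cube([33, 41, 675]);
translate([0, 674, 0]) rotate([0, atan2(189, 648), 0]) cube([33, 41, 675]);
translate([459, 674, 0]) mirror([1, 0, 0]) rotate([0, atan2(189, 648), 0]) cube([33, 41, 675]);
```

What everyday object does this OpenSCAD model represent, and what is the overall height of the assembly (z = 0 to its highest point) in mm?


A sawhorse. The overall height is 688 mm.

A beam across two mirrored pairs of raked legs — a sawhorse. The beam's underside is at z = 648 (matching the legs' vertical rise in atan2(189, 648)) and the beam is 40 mm tall, so its top is at 648 + 40 = 688 mm. The raked legs top out at the beam's underside, so that is the highest point.


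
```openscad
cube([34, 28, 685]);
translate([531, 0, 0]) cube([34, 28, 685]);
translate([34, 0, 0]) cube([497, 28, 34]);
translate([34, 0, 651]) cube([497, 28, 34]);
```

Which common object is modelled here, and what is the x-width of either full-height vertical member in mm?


A picture frame. The border width is 34 mm.

Four thin pieces enclosing a rectangular opening — a picture frame. The two full-height stiles are 685 mm tall; the top rail sits at z = 651 and is 34 mm tall, so the border above the opening is 685 − 651 = 34 mm, matching the stile x-width.


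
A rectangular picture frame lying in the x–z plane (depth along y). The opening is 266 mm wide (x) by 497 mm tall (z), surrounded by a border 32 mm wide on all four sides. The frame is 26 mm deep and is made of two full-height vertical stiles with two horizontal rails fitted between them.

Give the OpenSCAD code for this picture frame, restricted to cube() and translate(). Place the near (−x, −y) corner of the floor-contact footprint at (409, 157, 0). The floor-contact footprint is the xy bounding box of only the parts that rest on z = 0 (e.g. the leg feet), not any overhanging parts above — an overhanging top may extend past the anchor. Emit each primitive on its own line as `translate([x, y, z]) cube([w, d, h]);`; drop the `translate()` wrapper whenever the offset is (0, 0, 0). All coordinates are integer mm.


translate([409, 157, 0]) cube([32, 26, 561]);
translate([707, 157, 0]) cube([32, 26, 561]);
translate([441, 157, 0]) cube([266, 26, 32]);
translate([441, 157, 529]) cube([266, 26, 32]);


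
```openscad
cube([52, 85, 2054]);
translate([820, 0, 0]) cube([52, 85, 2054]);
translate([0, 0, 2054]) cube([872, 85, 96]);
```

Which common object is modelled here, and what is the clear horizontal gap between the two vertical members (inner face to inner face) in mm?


A door frame. The clear opening width is 768 mm.

Two 2054 mm tall posts with a header on top — a door frame. The left jamb is 52 mm wide at x = 0; the right jamb starts at x = 820. The clear opening is 820 − 52 = 768 mm.


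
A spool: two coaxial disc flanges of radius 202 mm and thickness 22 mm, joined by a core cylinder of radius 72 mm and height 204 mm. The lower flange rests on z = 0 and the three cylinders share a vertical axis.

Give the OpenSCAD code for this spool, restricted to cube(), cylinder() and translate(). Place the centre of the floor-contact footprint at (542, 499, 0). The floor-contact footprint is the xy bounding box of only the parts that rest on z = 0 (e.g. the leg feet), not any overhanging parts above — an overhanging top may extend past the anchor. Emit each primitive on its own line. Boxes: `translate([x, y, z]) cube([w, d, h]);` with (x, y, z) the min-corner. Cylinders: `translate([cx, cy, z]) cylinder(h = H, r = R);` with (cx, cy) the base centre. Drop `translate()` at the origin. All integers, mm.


translate([542, 499, 0]) cylinder(h = 22, r = 202);
translate([542, 499, 22]) cylinder(h = 204, r = 72);
translate([542, 499, 226]) cylinder(h = 22, r = 202);


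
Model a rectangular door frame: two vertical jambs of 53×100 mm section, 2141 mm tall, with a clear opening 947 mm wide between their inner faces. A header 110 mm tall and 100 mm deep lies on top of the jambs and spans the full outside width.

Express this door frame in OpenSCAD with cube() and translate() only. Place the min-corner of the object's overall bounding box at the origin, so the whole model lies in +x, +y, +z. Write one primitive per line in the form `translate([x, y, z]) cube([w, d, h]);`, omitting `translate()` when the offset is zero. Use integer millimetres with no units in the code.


cube([53, 100, 2141]);
translate([1000, 0, 0]) cube([53, 100, 2141]);
translate([0, 0, 2141]) cube([1053, 100, 110]);


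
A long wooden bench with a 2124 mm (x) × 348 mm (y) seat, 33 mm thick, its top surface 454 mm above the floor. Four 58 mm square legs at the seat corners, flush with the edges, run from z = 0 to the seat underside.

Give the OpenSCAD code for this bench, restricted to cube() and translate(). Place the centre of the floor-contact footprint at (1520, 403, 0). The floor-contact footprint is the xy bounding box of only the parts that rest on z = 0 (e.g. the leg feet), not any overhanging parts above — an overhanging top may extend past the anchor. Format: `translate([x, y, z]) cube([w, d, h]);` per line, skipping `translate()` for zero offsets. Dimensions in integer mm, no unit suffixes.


translate([458, 229, 421]) cube([2124, 348, 33]);
translate([458, 229, 0]) cube([58, 58, 421]);
translate([458, 519, 0]) cube([58, 58, 421]);
translate([2524, 229, 0]) cube([58, 58, 421]);
translate([2524, 519, 0]) cube([58, 58, 421]);


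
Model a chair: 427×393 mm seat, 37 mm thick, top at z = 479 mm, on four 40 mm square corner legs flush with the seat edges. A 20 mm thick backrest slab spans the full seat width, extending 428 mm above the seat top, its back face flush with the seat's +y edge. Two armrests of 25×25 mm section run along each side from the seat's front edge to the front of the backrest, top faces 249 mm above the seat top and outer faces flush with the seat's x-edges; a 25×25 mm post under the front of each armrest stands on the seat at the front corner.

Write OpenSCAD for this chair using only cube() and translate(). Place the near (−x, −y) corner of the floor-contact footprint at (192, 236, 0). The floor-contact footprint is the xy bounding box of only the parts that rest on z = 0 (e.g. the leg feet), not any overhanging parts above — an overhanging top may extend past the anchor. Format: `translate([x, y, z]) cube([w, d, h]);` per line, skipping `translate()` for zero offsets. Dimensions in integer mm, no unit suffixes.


translate([192, 236, 442]) cube([427, 393, 37]);
translate([192, 236, 0]) cube([40, 40, 442]);
translate([579, 236, 0]) cube([40, 40, 442]);
translate([192, 589, 0]) cube([40, 40, 442]);
translate([579, 589, 0]) cube([40, 40, 442]);
translate([192, 609, 479]) cube([427, 20, 428]);
translate([192, 236, 703]) cube([25, 373, 25]);
translate([594, 236, 703]) cube([25, 373, 25]);
translate([192, 236, 479]) cube([25, 25, 224]);
translate([594, 236, 479]) cube([25, 25, 224]);


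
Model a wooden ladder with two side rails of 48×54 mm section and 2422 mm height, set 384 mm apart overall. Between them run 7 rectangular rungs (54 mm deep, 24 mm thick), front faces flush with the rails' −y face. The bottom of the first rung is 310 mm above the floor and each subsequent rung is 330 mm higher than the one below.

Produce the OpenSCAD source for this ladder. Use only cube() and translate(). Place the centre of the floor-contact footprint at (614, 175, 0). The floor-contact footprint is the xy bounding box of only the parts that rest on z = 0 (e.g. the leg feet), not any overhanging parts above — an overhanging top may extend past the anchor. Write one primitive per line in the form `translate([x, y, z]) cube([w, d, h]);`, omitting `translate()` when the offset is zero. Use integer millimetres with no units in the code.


// rung span = 384 - 2*48 = 288
// rung[k] z = 310 + k*330
translate([422, 148, 0]) cube([48, 54, 2422]);
translate([758, 148, 0]) cube([48, 54, 2422]);
translate([470, 148, 310]) cube([288, 54, 24]);
translate([470, 148, 640]) cube([288, 54, 24]);
translate([470, 148, 970]) cube([288, 54, 24]);
translate([470, 148, 1300]) cube([288, 54, 24]);
translate([470, 148, 1630]) cube([288, 54, 24]);
translate([470, 148, 1960]) cube([288, 54, 24]);
translate([470, 148, 2290]) cube([288, 54, 24]);


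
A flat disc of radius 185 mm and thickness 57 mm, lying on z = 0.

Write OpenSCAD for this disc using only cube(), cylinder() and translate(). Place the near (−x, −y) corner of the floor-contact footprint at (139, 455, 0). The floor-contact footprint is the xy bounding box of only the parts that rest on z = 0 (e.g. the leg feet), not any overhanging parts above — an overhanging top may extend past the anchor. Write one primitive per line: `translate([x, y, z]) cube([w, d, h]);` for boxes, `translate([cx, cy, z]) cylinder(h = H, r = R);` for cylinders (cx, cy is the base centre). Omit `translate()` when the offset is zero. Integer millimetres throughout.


translate([324, 640, 0]) cylinder(h = 57, r = 185);


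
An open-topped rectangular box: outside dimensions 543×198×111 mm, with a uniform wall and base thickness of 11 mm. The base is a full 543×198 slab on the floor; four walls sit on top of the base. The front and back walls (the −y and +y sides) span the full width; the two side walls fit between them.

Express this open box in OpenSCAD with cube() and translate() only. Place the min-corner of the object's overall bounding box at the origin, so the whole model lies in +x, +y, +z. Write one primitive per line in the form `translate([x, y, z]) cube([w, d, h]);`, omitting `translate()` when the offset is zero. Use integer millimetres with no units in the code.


cube([543, 198, 11]);
translate([0, 0, 11]) cube([543, 11, 100]);
translate([0, 187, 11]) cube([543, 11, 100]);
translate([0, 11, 11]) cube([11, 176, 100]);
translate([532, 11, 11]) cube([11, 176, 100]);


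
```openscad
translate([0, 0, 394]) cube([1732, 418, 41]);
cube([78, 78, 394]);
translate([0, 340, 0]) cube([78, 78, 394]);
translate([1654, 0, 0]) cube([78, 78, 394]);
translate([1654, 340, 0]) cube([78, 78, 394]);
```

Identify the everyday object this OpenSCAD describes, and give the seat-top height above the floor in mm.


A bench. The seat-top height is 435 mm.

A long slab on four corner posts — a bench. The slab sits at z = 394 with thickness 41, so the top is 394 + 41 = 435 mm.


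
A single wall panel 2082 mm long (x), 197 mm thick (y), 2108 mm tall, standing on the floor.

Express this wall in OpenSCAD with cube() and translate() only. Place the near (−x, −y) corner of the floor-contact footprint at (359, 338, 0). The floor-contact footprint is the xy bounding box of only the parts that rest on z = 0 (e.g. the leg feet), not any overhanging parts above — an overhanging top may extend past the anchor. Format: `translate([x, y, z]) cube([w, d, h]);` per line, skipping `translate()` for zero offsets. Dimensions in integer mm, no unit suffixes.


translate([359, 338, 0]) cube([2082, 197, 2108]);


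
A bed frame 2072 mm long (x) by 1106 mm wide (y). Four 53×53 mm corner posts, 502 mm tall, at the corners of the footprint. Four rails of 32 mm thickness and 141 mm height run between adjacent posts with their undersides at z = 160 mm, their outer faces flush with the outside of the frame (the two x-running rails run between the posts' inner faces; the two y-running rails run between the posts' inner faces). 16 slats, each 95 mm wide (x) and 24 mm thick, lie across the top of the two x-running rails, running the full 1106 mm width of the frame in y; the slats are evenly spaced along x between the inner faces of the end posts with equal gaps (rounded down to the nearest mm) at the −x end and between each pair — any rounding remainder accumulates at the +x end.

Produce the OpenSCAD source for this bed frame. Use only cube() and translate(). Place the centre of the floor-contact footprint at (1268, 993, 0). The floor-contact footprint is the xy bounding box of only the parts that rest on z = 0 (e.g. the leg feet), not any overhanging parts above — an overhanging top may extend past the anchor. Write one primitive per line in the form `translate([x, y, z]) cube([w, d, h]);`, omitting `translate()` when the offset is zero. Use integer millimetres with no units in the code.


translate([232, 440, 0]) cube([53, 53, 502]);
translate([232, 1493, 0]) cube([53, 53, 502]);
translate([2251, 440, 0]) cube([53, 53, 502]);
translate([2251, 1493, 0]) cube([53, 53, 502]);
translate([285, 440, 160]) cube([1966, 32, 141]);
translate([285, 1514, 160]) cube([1966, 32, 141]);
translate([232, 493, 160]) cube([32, 1000, 141]);
translate([2272, 493, 160]) cube([32, 1000, 141]);
translate([311, 440, 301]) cube([95, 1106, 24]);
translate([432, 440, 301]) cube([95, 1106, 24]);
translate([553, 440, 301]) cube([95, 1106, 24]);
translate([674, 440, 301]) cube([95, 1106, 24]);
translate([795, 440, 301]) cube([95, 1106, 24]);
translate([916, 440, 301]) cube([95, 1106, 24]);
translate([1037, 440, 301]) cube([95, 1106, 24]);
translate([1158, 440, 301]) cube([95, 1106, 24]);
translate([1279, 440, 301]) cube([95, 1106, 24]);
translate([1400, 440, 301]) cube([95, 1106, 24]);
translate([1521, 440, 301]) cube([95, 1106, 24]);
translate([1642, 440, 301]) cube([95, 1106, 24]);
translate([1763, 440, 301]) cube([95, 1106, 24]);
translate([1884, 440, 301]) cube([95, 1106, 24]);
translate([2005, 440, 301]) cube([95, 1106, 24]);
translate([2126, 440, 301]) cube([95, 1106, 24]);


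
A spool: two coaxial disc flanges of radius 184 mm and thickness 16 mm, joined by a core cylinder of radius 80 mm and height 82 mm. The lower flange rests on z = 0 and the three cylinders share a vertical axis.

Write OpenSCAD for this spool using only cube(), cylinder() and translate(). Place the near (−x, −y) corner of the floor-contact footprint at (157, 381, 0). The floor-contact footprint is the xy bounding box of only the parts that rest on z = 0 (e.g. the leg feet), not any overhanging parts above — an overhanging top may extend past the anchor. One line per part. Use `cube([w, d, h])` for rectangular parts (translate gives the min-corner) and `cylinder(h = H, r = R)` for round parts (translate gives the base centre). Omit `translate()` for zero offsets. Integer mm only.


translate([341, 565, 0]) cylinder(h = 16, r = 184);
translate([341, 565, 16]) cylinder(h = 82, r = 80);
translate([341, 565, 98]) cylinder(h = 16, r = 184);


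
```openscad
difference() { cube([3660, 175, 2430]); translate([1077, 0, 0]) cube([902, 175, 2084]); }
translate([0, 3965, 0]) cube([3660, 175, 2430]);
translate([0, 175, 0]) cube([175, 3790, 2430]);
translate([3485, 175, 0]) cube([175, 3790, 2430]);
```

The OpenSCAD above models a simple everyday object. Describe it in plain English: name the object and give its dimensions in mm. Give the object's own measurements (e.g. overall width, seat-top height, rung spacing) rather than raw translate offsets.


A single room: four walls, each 2430 mm tall and 175 mm thick, enclosing an outside footprint 3660×4140 mm (x × y), no floor or roof. The front and back walls (−y and +y sides) run the full x-width; the side walls fit between their inner faces. A door opening 902 mm wide and 2084 mm tall is cut through the front wall from the floor up, its −x edge 1077 mm from the wall's −x end.


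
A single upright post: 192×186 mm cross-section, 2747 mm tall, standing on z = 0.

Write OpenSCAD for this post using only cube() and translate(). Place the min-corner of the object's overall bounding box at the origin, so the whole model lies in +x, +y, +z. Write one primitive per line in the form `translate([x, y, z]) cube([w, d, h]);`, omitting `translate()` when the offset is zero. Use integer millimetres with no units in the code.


cube([192, 186, 2747]);


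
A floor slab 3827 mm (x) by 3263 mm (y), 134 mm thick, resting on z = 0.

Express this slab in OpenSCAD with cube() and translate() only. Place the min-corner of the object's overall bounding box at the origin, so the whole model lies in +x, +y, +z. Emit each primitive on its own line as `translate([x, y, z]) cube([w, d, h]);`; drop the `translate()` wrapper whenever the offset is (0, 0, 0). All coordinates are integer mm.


cube([3827, 3263, 134]);


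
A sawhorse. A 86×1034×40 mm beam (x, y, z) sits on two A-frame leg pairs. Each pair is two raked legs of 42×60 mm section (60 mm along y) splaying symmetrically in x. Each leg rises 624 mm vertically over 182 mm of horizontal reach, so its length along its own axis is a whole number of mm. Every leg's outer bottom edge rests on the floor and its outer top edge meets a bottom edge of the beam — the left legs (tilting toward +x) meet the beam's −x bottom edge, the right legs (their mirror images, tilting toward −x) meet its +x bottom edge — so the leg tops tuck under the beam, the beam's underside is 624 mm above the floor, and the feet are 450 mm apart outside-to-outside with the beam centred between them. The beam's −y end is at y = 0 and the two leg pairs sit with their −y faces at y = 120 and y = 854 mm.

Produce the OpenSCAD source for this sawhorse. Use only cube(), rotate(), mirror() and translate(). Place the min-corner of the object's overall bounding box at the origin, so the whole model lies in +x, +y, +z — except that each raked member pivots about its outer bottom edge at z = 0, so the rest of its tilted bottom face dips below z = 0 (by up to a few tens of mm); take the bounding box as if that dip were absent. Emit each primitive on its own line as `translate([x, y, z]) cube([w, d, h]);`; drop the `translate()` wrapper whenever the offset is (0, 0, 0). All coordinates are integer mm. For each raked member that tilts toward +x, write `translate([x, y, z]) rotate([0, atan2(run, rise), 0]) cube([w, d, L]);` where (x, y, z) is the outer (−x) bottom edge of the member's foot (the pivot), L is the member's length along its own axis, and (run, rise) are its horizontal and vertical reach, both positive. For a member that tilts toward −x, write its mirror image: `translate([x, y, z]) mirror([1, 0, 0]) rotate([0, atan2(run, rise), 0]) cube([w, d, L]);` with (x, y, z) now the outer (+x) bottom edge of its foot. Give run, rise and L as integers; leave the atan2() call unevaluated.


translate([182, 0, 624]) cube([86, 1034, 40]);
translate([0, 120, 0]) rotate([0, atan2(182, 624), 0]) cube([42, 60, 650]);
translate([450, 120, 0]) mirror([1, 0, 0]) rotate([0, atan2(182, 624), 0]) cube([42, 60, 650]);
translate([0, 854, 0]) rotate([0, atan2(182, 624), 0]) cube([42, 60, 650]);
translate([450, 854, 0]) mirror([1, 0, 0]) rotate([0, atan2(182, 624), 0]) cube([42, 60, 650]);


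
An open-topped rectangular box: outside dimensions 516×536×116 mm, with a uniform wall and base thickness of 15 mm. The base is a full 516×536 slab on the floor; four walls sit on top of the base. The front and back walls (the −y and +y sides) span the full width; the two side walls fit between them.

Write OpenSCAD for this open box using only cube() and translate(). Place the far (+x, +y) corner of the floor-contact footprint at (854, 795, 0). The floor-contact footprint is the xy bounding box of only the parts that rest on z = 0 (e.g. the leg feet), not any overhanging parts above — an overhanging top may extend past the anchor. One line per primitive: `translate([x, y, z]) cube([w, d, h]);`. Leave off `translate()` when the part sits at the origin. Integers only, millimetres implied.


translate([338, 259, 0]) cube([516, 536, 15]);
translate([338, 259, 15]) cube([516, 15, 101]);
translate([338, 780, 15]) cube([516, 15, 101]);
translate([338, 274, 15]) cube([15, 506, 101]);
translate([839, 274, 15]) cube([15, 506, 101]);


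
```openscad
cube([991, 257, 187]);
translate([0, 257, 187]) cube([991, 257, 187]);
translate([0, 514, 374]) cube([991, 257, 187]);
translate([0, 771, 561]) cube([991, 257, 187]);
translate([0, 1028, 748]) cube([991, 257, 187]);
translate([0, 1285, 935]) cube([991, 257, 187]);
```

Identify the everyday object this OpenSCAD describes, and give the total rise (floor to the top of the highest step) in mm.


A staircase. The total rise is 1122 mm.

6 identical blocks, each offset up and back from the previous — a staircase. Each step is 187 mm tall and there are 6 of them, so the total rise is 6 × 187 = 1122 mm.


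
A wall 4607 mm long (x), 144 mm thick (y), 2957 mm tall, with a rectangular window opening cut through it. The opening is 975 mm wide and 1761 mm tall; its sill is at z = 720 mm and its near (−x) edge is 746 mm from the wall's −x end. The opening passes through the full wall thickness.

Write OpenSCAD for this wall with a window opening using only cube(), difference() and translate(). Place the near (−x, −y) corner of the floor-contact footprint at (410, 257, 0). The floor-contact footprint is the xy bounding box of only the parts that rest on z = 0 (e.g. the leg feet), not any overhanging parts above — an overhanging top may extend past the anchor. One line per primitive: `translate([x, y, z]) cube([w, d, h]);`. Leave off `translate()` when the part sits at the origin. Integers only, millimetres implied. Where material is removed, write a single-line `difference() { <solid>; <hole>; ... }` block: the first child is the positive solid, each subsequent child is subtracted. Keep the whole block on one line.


difference() { translate([410, 257, 0]) cube([4607, 144, 2957]); translate([1156, 257, 720]) cube([975, 144, 1761]); }


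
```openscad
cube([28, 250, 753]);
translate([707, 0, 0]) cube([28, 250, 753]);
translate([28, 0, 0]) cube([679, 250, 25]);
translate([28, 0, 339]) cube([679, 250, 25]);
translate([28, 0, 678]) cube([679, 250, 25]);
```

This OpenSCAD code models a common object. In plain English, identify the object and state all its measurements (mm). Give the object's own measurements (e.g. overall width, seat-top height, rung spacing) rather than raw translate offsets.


An open bookshelf. Two side panels, each 28 mm thick, 250 mm deep and 753 mm tall, stand 735 mm apart (outside-to-outside). Between them sit 3 shelves, each 25 mm thick and 250 mm deep, spanning the full gap between the sides. The bottom shelf rests on the floor (its underside at z = 0) and the clear gap between one shelf's top and the next shelf's underside is 314 mm.


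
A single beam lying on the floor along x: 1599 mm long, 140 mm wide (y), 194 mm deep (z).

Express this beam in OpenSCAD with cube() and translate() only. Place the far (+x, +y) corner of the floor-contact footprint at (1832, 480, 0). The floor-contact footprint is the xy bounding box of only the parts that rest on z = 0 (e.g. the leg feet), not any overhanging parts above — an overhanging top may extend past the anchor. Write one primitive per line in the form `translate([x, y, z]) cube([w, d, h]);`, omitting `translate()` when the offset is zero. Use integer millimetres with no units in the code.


translate([233, 340, 0]) cube([1599, 140, 194]);


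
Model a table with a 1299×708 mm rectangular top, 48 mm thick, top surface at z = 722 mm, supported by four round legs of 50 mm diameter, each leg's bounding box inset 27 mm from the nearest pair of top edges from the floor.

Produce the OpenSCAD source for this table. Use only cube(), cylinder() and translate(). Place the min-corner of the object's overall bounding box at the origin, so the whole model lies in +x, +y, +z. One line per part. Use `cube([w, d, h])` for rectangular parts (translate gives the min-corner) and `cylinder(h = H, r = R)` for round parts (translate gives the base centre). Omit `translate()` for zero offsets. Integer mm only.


// leg_h = 722 - 48 = 674
translate([0, 0, 674]) cube([1299, 708, 48]);
translate([52, 52, 0]) cylinder(h = 674, r = 25);
translate([1247, 52, 0]) cylinder(h = 674, r = 25);
translate([52, 656, 0]) cylinder(h = 674, r = 25);
translate([1247, 656, 0]) cylinder(h = 674, r = 25);


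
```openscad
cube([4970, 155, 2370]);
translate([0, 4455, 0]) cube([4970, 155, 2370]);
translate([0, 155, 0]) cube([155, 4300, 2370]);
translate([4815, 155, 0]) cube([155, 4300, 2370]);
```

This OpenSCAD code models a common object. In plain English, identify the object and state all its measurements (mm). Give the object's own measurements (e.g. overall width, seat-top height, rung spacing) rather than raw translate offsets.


The wall frame of a small rectangular building: four walls, each 2370 mm tall and 155 mm thick, enclosing a footprint 4970 mm (x) by 4610 mm (y) outside-to-outside, with no floor or roof. The front and back walls (the −y and +y sides) span the full width; the two side walls fit between them.


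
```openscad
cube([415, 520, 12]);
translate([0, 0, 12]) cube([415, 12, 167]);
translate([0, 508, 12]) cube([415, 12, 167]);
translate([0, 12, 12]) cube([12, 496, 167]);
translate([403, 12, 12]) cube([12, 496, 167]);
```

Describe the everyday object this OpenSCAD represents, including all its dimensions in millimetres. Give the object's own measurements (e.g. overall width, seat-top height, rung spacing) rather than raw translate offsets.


An open-topped rectangular box: outside dimensions 415×520×179 mm, with a uniform wall and base thickness of 12 mm. The base is a full 415×520 slab on the floor; four walls sit on top of the base. The front and back walls (the −y and +y sides) span the full width; the two side walls fit between them.


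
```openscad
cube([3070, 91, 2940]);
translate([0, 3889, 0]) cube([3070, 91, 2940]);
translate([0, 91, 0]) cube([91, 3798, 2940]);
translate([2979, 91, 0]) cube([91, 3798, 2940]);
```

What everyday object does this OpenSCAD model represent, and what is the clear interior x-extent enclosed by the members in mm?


A house (or room) frame. The interior width is 2888 mm.

Four 2940 mm walls enclosing a rectangle with no floor or roof — a room or house frame. Outside width is 3070 mm and wall thickness is 91 mm, so the interior width is 3070 − 2 × 91 = 2888 mm.


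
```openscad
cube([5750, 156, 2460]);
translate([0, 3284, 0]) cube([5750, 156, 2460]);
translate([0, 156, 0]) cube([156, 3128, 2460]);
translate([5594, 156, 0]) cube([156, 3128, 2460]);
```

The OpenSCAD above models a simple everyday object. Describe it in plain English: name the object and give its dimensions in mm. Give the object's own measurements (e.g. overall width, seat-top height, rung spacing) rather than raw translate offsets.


The wall frame of a small rectangular building: four walls, each 2460 mm tall and 156 mm thick, enclosing a footprint 5750 mm (x) by 3440 mm (y) outside-to-outside, with no floor or roof. The front and back walls (the −y and +y sides) span the full width; the two side walls fit between them.


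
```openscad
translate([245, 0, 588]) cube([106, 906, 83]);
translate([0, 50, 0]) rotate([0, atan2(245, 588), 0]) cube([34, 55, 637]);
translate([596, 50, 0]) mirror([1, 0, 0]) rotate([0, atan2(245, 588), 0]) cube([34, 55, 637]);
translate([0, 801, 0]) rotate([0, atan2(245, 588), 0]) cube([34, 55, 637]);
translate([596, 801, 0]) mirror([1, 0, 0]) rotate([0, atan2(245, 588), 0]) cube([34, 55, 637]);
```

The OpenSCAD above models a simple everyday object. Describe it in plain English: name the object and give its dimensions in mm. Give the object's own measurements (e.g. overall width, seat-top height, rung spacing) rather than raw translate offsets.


A sawhorse. A 106×906×83 mm beam (x, y, z) sits on two A-frame leg pairs. Each pair is two raked legs of 34×55 mm section (55 mm along y) splaying symmetrically in x. Each leg rises 588 mm vertically over 245 mm of horizontal reach and is 637 mm long along its own axis. Every leg's outer bottom edge rests on the floor and its outer top edge meets a bottom edge of the beam — the left legs (tilting toward +x) meet the beam's −x bottom edge, the right legs (their mirror images, tilting toward −x) meet its +x bottom edge — so the leg tops tuck under the beam, the beam's underside is 588 mm above the floor, and the feet are 596 mm apart outside-to-outside with the beam centred between them. The two leg pairs are set in 50 mm from either end of the beam.
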